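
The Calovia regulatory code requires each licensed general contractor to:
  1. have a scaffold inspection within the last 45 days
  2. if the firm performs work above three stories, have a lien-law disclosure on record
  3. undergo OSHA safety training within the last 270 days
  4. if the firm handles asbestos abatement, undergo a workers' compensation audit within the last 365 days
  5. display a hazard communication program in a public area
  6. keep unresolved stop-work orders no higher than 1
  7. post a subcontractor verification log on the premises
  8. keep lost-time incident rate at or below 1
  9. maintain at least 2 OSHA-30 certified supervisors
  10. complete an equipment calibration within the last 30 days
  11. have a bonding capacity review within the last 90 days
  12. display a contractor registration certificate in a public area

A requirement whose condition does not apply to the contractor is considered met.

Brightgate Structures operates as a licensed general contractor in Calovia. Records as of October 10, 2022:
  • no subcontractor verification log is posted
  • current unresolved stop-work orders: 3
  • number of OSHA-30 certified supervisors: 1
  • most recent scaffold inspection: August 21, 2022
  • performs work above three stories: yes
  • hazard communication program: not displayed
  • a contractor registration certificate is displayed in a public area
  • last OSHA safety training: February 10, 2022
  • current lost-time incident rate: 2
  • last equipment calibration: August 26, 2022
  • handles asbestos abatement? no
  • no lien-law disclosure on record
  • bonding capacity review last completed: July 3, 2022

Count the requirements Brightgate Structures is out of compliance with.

1. scaffold inspection 50 days ago vs limit 45 → not met
2. condition 'performs work above three stories' holds; lien-law disclosure absent → not met
3. OSHA safety training 242 days ago vs limit 270 → met
4. condition 'handles asbestos abatement' does not hold → requirement n/a → met
5. hazard communication program absent → not met
6. unresolved stop-work orders 3 > 1 → not met
7. subcontractor verification log absent → not met
8. lost-time incident rate 2 > 1 → not met
9. OSHA-30 certified supervisors 1 < 2 → not met
10. equipment calibration 45 days ago vs limit 30 → not met
11. bonding capacity review 99 days ago vs limit 90 → not met
12. contractor registration certificate present → met
Not met: 9 of 12

9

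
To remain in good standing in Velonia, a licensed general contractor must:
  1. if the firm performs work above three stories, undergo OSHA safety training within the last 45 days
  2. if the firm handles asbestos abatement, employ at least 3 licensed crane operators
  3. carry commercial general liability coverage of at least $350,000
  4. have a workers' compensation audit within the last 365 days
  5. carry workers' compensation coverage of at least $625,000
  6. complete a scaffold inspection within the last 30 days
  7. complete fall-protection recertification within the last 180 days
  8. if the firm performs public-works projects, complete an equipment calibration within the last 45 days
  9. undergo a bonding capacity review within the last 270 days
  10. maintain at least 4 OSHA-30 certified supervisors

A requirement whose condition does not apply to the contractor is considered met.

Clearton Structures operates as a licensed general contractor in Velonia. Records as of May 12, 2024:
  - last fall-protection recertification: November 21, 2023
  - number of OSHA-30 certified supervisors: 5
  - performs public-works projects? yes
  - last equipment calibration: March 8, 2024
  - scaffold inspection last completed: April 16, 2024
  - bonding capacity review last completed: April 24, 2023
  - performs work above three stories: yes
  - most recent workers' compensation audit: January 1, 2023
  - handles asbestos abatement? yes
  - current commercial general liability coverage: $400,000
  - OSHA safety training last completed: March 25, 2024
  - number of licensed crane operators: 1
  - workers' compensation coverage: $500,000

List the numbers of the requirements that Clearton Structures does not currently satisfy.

1. condition 'performs work above three stories' holds; OSHA safety training 48 days ago vs limit 45 → not met
2. condition 'handles asbestos abatement' holds; licensed crane operators 1 < 3 → not met
3. commercial general liability coverage $400,000 ≥ $350,000 → met
4. workers' compensation audit 497 days ago vs limit 365 → not met
5. workers' compensation coverage $500,000 < $625,000 → not met
6. scaffold inspection 26 days ago vs limit 30 → met
7. fall-protection recertification 173 days ago vs limit 180 → met
8. condition 'performs public-works projects' holds; equipment calibration 65 days ago vs limit 45 → not met
9. bonding capacity review 384 days ago vs limit 270 → not met
10. OSHA-30 certified supervisors 5 ≥ 4 → met
Not met: 1, 2, 4, 5, 8, 9

1, 2, 4, 5, 8, 9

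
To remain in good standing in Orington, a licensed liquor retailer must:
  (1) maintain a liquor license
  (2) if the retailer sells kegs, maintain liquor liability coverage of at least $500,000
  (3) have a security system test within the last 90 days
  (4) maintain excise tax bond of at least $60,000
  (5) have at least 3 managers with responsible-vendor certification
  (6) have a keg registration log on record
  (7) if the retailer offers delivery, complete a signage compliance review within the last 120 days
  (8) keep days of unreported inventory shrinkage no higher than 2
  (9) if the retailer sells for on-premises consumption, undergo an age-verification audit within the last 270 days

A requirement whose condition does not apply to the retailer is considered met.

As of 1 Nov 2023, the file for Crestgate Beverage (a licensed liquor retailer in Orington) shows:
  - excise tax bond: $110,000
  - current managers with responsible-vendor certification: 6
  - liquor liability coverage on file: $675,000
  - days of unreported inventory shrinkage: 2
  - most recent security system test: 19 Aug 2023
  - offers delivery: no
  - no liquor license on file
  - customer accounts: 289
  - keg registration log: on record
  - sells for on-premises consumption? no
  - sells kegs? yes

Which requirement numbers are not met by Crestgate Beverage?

1

1. liquor license absent → not met
2. condition 'sells kegs' holds; liquor liability coverage $675,000 ≥ $500,000 → met
3. security system test 74 days ago vs limit 90 → met
4. excise tax bond $110,000 ≥ $60,000 → met
5. managers with responsible-vendor certification 6 ≥ 3 → met
6. keg registration log present → met
7. condition 'offers delivery' does not hold → requirement n/a → met
8. days of unreported inventory shrinkage 2 ≤ 2 → met
9. condition 'sells for on-premises consumption' does not hold → requirement n/a → met
Not met: 1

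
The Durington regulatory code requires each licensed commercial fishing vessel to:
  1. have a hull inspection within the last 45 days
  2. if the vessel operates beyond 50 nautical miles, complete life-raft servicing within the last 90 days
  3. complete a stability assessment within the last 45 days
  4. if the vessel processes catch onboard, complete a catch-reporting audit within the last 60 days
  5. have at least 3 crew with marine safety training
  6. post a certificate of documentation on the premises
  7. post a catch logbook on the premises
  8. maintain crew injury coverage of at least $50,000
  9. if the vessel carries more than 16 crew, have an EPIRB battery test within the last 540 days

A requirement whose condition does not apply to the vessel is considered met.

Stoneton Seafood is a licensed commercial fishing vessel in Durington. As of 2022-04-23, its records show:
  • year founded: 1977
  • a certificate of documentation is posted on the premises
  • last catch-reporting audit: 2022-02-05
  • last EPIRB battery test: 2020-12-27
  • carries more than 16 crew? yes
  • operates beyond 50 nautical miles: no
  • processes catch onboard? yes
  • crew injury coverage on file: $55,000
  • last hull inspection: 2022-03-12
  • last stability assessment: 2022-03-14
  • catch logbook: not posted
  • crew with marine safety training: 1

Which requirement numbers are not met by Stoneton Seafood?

1. hull inspection 42 days ago vs limit 45 → met
2. condition 'operates beyond 50 nautical miles' does not hold → requirement n/a → met
3. stability assessment 40 days ago vs limit 45 → met
4. condition 'processes catch onboard' holds; catch-reporting audit 77 days ago vs limit 60 → not met
5. crew with marine safety training 1 < 3 → not met
6. certificate of documentation present → met
7. catch logbook absent → not met
8. crew injury coverage $55,000 ≥ $50,000 → met
9. condition 'carries more than 16 crew' holds; EPIRB battery test 482 days ago vs limit 540 → met
Not met: 4, 5, 7

4, 5, 7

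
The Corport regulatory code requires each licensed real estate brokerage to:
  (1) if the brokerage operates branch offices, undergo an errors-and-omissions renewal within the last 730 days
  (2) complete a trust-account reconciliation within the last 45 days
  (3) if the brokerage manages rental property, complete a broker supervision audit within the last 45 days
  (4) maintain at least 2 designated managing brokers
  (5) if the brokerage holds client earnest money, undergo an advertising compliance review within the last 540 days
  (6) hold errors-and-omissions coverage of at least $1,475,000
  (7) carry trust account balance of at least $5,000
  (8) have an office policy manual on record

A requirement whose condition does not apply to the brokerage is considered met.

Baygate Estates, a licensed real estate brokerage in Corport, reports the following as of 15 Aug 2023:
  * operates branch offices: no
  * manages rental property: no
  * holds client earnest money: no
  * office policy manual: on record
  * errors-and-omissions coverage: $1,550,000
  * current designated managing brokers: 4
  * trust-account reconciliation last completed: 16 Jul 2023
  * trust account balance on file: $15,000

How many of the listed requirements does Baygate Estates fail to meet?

1. condition 'operates branch offices' does not hold → requirement n/a → met
2. trust-account reconciliation 30 days ago vs limit 45 → met
3. condition 'manages rental property' does not hold → requirement n/a → met
4. designated managing brokers 4 ≥ 2 → met
5. condition 'holds client earnest money' does not hold → requirement n/a → met
6. errors-and-omissions coverage $1,550,000 ≥ $1,475,000 → met
7. trust account balance $15,000 ≥ $5,000 → met
8. office policy manual present → met
Not met: 0 of 8

0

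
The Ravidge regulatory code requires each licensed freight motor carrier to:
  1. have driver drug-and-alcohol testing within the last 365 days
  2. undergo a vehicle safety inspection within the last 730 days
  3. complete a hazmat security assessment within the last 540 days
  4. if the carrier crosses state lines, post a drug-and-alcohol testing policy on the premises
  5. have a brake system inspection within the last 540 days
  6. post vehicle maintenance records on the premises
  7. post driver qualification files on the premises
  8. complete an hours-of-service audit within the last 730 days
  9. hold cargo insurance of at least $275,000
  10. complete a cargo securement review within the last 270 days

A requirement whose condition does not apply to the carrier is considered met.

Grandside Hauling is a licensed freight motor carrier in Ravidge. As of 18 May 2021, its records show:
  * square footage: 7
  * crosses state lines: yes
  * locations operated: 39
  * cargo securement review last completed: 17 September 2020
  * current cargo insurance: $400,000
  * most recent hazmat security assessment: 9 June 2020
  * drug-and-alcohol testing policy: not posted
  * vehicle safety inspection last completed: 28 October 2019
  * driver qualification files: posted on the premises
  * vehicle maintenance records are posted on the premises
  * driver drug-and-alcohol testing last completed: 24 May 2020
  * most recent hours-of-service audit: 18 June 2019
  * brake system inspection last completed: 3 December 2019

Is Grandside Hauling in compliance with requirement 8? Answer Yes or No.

8. hours-of-service audit 700 days ago vs limit 730 → met

Yes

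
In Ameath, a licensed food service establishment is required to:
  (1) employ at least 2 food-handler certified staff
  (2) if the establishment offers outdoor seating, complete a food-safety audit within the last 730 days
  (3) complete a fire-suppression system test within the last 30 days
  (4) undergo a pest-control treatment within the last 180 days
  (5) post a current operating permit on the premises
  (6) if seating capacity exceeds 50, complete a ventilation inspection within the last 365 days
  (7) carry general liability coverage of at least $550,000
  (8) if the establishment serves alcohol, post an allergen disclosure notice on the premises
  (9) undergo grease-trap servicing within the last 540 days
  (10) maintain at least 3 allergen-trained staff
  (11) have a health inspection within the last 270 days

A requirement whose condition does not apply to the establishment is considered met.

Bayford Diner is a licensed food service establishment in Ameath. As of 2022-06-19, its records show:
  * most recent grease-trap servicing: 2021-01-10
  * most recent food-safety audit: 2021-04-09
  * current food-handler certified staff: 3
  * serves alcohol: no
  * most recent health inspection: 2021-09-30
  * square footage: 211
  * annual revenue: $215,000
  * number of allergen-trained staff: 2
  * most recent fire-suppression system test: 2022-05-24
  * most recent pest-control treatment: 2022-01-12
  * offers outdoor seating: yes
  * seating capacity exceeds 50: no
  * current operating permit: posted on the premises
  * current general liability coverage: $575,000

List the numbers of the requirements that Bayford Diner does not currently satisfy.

10

1. food-handler certified staff 3 ≥ 2 → met
2. condition 'offers outdoor seating' holds; food-safety audit 436 days ago vs limit 730 → met
3. fire-suppression system test 26 days ago vs limit 30 → met
4. pest-control treatment 158 days ago vs limit 180 → met
5. current operating permit present → met
6. condition 'seating capacity exceeds 50' does not hold → requirement n/a → met
7. general liability coverage $575,000 ≥ $550,000 → met
8. condition 'serves alcohol' does not hold → requirement n/a → met
9. grease-trap servicing 525 days ago vs limit 540 → met
10. allergen-trained staff 2 < 3 → not met
11. health inspection 262 days ago vs limit 270 → met
Not met: 10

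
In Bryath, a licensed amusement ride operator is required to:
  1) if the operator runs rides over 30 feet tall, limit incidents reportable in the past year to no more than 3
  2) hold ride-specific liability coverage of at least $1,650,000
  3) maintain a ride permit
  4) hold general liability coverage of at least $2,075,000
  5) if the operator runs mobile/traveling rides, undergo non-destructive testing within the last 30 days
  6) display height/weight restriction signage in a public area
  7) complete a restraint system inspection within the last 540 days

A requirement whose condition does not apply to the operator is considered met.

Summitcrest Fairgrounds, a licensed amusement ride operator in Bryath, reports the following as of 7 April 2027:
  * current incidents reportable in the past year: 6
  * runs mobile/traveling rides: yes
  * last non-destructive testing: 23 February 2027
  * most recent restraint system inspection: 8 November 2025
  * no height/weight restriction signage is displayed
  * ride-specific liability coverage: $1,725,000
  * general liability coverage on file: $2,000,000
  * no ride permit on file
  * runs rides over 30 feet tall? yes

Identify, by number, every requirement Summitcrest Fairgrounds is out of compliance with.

1. condition 'runs rides over 30 feet tall' holds; incidents reportable in the past year 6 > 3 → not met
2. ride-specific liability coverage $1,725,000 ≥ $1,650,000 → met
3. ride permit absent → not met
4. general liability coverage $2,000,000 < $2,075,000 → not met
5. condition 'runs mobile/traveling rides' holds; non-destructive testing 43 days ago vs limit 30 → not met
6. height/weight restriction signage absent → not met
7. restraint system inspection 515 days ago vs limit 540 → met
Not met: 1, 3, 4, 5, 6

1, 3, 4, 5, 6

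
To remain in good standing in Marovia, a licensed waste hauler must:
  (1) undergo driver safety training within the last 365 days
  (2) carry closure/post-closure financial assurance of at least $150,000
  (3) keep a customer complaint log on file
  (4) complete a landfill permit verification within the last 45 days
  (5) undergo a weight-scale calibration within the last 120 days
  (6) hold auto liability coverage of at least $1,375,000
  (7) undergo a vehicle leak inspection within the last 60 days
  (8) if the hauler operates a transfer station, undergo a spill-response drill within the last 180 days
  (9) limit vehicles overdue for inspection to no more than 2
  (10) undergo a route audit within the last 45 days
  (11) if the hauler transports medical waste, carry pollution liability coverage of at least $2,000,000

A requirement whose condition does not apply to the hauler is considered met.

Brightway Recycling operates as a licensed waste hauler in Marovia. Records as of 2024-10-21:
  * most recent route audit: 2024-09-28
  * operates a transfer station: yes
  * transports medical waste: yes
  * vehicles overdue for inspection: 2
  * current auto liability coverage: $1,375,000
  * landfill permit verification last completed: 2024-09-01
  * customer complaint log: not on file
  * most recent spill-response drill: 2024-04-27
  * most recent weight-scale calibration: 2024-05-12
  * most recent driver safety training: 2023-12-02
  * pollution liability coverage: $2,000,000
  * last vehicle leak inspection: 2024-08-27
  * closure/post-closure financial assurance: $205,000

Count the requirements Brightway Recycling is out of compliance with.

1. driver safety training 324 days ago vs limit 365 → met
2. closure/post-closure financial assurance $205,000 ≥ $150,000 → met
3. customer complaint log absent → not met
4. landfill permit verification 50 days ago vs limit 45 → not met
5. weight-scale calibration 162 days ago vs limit 120 → not met
6. auto liability coverage $1,375,000 ≥ $1,375,000 → met
7. vehicle leak inspection 55 days ago vs limit 60 → met
8. condition 'operates a transfer station' holds; spill-response drill 177 days ago vs limit 180 → met
9. vehicles overdue for inspection 2 ≤ 2 → met
10. route audit 23 days ago vs limit 45 → met
11. condition 'transports medical waste' holds; pollution liability coverage $2,000,000 ≥ $2,000,000 → met
Not met: 3 of 11

3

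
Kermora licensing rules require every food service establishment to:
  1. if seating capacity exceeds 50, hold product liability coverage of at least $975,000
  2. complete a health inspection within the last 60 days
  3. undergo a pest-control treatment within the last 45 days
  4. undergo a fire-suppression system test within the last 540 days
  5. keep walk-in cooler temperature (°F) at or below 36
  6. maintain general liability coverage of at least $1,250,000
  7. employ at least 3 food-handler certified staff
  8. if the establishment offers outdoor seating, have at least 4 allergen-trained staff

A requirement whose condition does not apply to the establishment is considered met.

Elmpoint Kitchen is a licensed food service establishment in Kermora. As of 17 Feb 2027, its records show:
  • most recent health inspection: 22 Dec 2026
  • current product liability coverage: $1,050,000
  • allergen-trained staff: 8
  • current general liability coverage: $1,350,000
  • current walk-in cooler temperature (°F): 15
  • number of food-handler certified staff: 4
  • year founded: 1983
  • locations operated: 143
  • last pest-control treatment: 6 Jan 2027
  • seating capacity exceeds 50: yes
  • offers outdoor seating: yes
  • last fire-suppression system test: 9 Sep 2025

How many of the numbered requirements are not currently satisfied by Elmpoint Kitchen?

1. condition 'seating capacity exceeds 50' holds; product liability coverage $1,050,000 ≥ $975,000 → met
2. health inspection 57 days ago vs limit 60 → met
3. pest-control treatment 42 days ago vs limit 45 → met
4. fire-suppression system test 526 days ago vs limit 540 → met
5. walk-in cooler temperature (°F) 15 ≤ 36 → met
6. general liability coverage $1,350,000 ≥ $1,250,000 → met
7. food-handler certified staff 4 ≥ 3 → met
8. condition 'offers outdoor seating' holds; allergen-trained staff 8 ≥ 4 → met
Not met: 0 of 8

0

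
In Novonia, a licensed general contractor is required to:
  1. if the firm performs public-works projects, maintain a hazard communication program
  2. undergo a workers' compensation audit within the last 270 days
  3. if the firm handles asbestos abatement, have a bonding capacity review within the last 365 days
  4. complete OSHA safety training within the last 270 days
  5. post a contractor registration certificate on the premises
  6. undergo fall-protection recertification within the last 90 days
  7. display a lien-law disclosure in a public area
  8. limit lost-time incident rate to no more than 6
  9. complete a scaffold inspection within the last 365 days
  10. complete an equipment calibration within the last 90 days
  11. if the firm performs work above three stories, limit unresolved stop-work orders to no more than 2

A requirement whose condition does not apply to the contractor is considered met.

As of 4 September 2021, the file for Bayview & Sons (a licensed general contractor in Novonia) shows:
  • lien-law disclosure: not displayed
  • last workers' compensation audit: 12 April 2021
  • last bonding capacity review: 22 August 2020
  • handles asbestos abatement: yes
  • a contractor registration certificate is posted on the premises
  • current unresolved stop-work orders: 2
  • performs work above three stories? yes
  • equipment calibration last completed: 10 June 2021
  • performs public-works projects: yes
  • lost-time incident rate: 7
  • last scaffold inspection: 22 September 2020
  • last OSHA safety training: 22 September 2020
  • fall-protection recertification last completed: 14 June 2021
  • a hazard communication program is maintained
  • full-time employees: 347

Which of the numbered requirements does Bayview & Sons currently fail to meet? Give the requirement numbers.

1. condition 'performs public-works projects' holds; hazard communication program present → met
2. workers' compensation audit 145 days ago vs limit 270 → met
3. condition 'handles asbestos abatement' holds; bonding capacity review 378 days ago vs limit 365 → not met
4. OSHA safety training 347 days ago vs limit 270 → not met
5. contractor registration certificate present → met
6. fall-protection recertification 82 days ago vs limit 90 → met
7. lien-law disclosure absent → not met
8. lost-time incident rate 7 > 6 → not met
9. scaffold inspection 347 days ago vs limit 365 → met
10. equipment calibration 86 days ago vs limit 90 → met
11. condition 'performs work above three stories' holds; unresolved stop-work orders 2 ≤ 2 → met
Not met: 3, 4, 7, 8

3, 4, 7, 8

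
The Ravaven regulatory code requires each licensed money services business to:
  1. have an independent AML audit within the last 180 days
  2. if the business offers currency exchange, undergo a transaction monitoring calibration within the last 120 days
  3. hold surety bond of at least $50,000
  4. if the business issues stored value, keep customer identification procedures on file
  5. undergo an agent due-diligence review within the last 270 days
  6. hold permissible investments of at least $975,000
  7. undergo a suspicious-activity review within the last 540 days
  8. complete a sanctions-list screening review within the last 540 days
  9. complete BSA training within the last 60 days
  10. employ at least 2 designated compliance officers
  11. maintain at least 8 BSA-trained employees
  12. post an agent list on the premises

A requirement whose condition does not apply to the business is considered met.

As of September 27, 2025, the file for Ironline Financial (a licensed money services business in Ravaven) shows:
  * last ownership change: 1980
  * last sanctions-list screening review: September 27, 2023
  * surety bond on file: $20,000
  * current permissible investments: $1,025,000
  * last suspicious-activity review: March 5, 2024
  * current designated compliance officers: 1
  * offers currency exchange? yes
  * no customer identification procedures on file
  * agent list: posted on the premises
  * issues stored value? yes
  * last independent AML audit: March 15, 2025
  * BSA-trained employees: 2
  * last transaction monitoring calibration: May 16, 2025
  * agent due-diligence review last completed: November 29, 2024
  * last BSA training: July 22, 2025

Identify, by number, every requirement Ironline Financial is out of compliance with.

1. independent AML audit 196 days ago vs limit 180 → not met
2. condition 'offers currency exchange' holds; transaction monitoring calibration 134 days ago vs limit 120 → not met
3. surety bond $20,000 < $50,000 → not met
4. condition 'issues stored value' holds; customer identification procedures absent → not met
5. agent due-diligence review 302 days ago vs limit 270 → not met
6. permissible investments $1,025,000 ≥ $975,000 → met
7. suspicious-activity review 571 days ago vs limit 540 → not met
8. sanctions-list screening review 731 days ago vs limit 540 → not met
9. BSA training 67 days ago vs limit 60 → not met
10. designated compliance officers 1 < 2 → not met
11. BSA-trained employees 2 < 8 → not met
12. agent list present → met
Not met: 1, 2, 3, 4, 5, 7, 8, 9, 10, 11

1, 2, 3, 4, 5, 7, 8, 9, 10, 11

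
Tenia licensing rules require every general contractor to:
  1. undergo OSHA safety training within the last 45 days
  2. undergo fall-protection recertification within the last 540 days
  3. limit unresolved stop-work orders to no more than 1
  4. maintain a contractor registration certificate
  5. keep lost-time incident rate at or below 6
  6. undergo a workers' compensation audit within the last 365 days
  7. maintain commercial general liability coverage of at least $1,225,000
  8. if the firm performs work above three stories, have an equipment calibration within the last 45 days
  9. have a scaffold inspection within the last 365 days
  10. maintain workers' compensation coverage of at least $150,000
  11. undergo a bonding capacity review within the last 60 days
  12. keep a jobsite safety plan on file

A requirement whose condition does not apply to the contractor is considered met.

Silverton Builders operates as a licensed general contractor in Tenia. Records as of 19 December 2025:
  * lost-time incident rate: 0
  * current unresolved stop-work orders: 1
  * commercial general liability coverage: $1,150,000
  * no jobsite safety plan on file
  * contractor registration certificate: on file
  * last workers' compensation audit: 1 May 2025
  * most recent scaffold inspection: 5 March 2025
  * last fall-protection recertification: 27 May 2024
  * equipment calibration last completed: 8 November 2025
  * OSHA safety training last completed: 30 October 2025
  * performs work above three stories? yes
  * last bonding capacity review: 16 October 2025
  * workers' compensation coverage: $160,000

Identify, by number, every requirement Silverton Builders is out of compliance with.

1. OSHA safety training 50 days ago vs limit 45 → not met
2. fall-protection recertification 571 days ago vs limit 540 → not met
3. unresolved stop-work orders 1 ≤ 1 → met
4. contractor registration certificate present → met
5. lost-time incident rate 0 ≤ 6 → met
6. workers' compensation audit 232 days ago vs limit 365 → met
7. commercial general liability coverage $1,150,000 < $1,225,000 → not met
8. condition 'performs work above three stories' holds; equipment calibration 41 days ago vs limit 45 → met
9. scaffold inspection 289 days ago vs limit 365 → met
10. workers' compensation coverage $160,000 ≥ $150,000 → met
11. bonding capacity review 64 days ago vs limit 60 → not met
12. jobsite safety plan absent → not met
Not met: 1, 2, 7, 11, 12

1, 2, 7, 11, 12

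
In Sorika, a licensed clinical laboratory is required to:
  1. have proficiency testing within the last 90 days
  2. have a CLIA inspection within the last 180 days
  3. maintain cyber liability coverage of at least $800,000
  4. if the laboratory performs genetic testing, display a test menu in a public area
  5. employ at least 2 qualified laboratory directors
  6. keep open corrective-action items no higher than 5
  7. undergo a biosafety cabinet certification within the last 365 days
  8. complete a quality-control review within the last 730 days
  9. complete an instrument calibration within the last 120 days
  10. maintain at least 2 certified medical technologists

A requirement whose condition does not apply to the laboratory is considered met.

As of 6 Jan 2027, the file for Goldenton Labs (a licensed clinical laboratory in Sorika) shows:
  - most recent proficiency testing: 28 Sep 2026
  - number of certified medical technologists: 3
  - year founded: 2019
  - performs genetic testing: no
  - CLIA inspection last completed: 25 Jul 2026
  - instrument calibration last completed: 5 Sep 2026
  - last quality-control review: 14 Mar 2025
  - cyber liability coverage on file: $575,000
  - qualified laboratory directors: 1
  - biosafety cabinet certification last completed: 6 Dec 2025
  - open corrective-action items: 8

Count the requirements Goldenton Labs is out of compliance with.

6

1. proficiency testing 100 days ago vs limit 90 → not met
2. CLIA inspection 165 days ago vs limit 180 → met
3. cyber liability coverage $575,000 < $800,000 → not met
4. condition 'performs genetic testing' does not hold → requirement n/a → met
5. qualified laboratory directors 1 < 2 → not met
6. open corrective-action items 8 > 5 → not met
7. biosafety cabinet certification 396 days ago vs limit 365 → not met
8. quality-control review 663 days ago vs limit 730 → met
9. instrument calibration 123 days ago vs limit 120 → not met
10. certified medical technologists 3 ≥ 2 → met
Not met: 6 of 10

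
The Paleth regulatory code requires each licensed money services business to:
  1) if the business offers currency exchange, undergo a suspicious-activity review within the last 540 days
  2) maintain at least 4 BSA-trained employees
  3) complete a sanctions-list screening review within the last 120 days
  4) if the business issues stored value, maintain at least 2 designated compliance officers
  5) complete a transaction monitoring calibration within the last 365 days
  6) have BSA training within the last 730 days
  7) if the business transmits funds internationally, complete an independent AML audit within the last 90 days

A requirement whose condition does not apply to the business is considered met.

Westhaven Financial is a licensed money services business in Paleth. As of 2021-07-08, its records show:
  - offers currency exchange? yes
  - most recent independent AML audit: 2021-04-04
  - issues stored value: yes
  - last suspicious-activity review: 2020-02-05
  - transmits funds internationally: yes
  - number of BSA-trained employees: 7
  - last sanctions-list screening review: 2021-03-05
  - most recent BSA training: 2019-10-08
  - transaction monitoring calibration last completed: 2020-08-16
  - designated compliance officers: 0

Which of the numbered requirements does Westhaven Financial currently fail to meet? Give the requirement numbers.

3, 4, 7

1. condition 'offers currency exchange' holds; suspicious-activity review 519 days ago vs limit 540 → met
2. BSA-trained employees 7 ≥ 4 → met
3. sanctions-list screening review 125 days ago vs limit 120 → not met
4. condition 'issues stored value' holds; designated compliance officers 0 < 2 → not met
5. transaction monitoring calibration 326 days ago vs limit 365 → met
6. BSA training 639 days ago vs limit 730 → met
7. condition 'transmits funds internationally' holds; independent AML audit 95 days ago vs limit 90 → not met
Not met: 3, 4, 7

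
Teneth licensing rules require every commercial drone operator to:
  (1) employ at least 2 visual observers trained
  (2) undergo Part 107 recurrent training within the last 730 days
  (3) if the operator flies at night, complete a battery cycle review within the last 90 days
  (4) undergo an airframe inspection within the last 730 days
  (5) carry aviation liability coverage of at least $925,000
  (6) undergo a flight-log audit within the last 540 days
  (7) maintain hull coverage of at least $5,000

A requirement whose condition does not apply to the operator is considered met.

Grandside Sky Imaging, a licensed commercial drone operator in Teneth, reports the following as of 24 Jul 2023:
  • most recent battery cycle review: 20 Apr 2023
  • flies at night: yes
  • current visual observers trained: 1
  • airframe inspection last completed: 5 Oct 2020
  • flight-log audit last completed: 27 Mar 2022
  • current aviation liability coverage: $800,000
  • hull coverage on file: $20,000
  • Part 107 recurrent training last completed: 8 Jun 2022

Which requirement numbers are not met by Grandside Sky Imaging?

1. visual observers trained 1 < 2 → not met
2. Part 107 recurrent training 411 days ago vs limit 730 → met
3. condition 'flies at night' holds; battery cycle review 95 days ago vs limit 90 → not met
4. airframe inspection 1022 days ago vs limit 730 → not met
5. aviation liability coverage $800,000 < $925,000 → not met
6. flight-log audit 484 days ago vs limit 540 → met
7. hull coverage $20,000 ≥ $5,000 → met
Not met: 1, 3, 4, 5

1, 3, 4, 5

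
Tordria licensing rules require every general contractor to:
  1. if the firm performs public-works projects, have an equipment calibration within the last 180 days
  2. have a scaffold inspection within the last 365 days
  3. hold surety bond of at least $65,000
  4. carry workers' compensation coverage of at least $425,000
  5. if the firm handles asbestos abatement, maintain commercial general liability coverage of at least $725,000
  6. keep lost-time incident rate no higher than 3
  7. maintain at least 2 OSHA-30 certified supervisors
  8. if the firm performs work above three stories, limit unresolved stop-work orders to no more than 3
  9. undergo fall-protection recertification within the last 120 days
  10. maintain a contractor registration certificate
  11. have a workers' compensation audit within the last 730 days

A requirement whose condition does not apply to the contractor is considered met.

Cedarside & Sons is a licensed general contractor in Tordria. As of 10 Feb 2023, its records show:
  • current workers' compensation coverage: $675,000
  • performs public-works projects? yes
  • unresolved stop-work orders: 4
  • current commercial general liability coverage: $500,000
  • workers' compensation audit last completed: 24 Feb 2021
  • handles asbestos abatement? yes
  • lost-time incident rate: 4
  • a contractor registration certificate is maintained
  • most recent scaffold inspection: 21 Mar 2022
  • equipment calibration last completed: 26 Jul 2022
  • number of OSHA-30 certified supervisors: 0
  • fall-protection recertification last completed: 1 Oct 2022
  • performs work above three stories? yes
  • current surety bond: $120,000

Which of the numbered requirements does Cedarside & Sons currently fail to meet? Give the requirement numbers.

1. condition 'performs public-works projects' holds; equipment calibration 199 days ago vs limit 180 → not met
2. scaffold inspection 326 days ago vs limit 365 → met
3. surety bond $120,000 ≥ $65,000 → met
4. workers' compensation coverage $675,000 ≥ $425,000 → met
5. condition 'handles asbestos abatement' holds; commercial general liability coverage $500,000 < $725,000 → not met
6. lost-time incident rate 4 > 3 → not met
7. OSHA-30 certified supervisors 0 < 2 → not met
8. condition 'performs work above three stories' holds; unresolved stop-work orders 4 > 3 → not met
9. fall-protection recertification 132 days ago vs limit 120 → not met
10. contractor registration certificate present → met
11. workers' compensation audit 716 days ago vs limit 730 → met
Not met: 1, 5, 6, 7, 8, 9

1, 5, 6, 7, 8, 9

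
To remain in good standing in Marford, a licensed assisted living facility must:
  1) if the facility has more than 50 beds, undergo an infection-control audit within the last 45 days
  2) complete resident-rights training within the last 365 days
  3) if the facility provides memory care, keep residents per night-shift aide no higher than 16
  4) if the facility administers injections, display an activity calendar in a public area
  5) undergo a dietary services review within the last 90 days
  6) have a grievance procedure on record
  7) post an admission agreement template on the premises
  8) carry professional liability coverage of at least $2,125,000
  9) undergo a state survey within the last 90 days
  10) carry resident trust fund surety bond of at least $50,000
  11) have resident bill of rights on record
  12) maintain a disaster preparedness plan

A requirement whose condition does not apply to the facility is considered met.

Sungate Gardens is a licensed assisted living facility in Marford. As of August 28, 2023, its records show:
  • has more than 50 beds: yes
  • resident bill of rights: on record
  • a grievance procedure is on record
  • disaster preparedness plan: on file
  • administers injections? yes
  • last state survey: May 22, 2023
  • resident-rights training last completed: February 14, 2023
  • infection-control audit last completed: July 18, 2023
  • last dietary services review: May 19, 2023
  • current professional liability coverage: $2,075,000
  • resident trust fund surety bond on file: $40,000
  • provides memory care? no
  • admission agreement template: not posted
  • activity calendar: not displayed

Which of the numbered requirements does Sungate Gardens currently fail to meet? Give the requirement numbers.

1. condition 'has more than 50 beds' holds; infection-control audit 41 days ago vs limit 45 → met
2. resident-rights training 195 days ago vs limit 365 → met
3. condition 'provides memory care' does not hold → requirement n/a → met
4. condition 'administers injections' holds; activity calendar absent → not met
5. dietary services review 101 days ago vs limit 90 → not met
6. grievance procedure present → met
7. admission agreement template absent → not met
8. professional liability coverage $2,075,000 < $2,125,000 → not met
9. state survey 98 days ago vs limit 90 → not met
10. resident trust fund surety bond $40,000 < $50,000 → not met
11. resident bill of rights present → met
12. disaster preparedness plan present → met
Not met: 4, 5, 7, 8, 9, 10

4, 5, 7, 8, 9, 10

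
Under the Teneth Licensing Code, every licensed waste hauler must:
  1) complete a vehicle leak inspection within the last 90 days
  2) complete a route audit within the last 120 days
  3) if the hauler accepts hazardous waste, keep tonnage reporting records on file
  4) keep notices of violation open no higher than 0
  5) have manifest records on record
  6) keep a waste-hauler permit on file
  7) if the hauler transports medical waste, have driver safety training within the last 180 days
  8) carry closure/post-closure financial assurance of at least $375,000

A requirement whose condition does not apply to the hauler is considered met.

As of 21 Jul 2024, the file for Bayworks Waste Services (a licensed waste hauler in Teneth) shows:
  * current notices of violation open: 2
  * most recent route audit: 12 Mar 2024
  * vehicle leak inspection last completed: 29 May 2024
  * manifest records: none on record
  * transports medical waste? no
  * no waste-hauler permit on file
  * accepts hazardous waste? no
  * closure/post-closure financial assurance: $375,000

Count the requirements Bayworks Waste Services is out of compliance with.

4

1. vehicle leak inspection 53 days ago vs limit 90 → met
2. route audit 131 days ago vs limit 120 → not met
3. condition 'accepts hazardous waste' does not hold → requirement n/a → met
4. notices of violation open 2 > 0 → not met
5. manifest records absent → not met
6. waste-hauler permit absent → not met
7. condition 'transports medical waste' does not hold → requirement n/a → met
8. closure/post-closure financial assurance $375,000 ≥ $375,000 → met
Not met: 4 of 8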